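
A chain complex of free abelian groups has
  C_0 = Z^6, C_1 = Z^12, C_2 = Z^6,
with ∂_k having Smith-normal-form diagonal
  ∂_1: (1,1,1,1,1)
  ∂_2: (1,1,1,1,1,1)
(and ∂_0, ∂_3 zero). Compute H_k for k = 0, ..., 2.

H_0 ≅ Z,  H_1 ≅ Z,  H_2 = 0.

H_0: b_0 = 6 − 0 − 5 = 1; torsion from ∂_1 factors > 1: none. So H_0 ≅ Z.
H_1: b_1 = 12 − 5 − 6 = 1; torsion from ∂_2 factors > 1: none. So H_1 ≅ Z.
H_2: b_2 = 6 − 6 − 0 = 0; torsion from ∂_3 factors > 1: none. So H_2 ≅ 0.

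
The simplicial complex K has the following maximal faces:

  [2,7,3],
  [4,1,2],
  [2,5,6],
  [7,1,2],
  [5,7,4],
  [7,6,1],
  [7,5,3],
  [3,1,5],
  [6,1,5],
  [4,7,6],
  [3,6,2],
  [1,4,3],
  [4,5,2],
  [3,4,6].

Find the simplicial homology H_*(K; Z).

Fix the vertex order 1 < 2 < 3 < 4 < 5 < 6 < 7 and write every simplex with vertices in increasing order. Then dim K = 2 and the simplices of K are:

  0-simplices (7): [1], [2], [3], [4], [5], [6], [7]
  1-simplices (21): [1,2], [1,3], [1,4], [1,5], [1,6], [1,7], [2,3], [2,4], [2,5], [2,6], [2,7], [3,4], [3,5], [3,6], [3,7], [4,5], [4,6], [4,7], [5,6], [5,7], [6,7]
  2-simplices (14): [1,2,4], [1,2,7], [1,3,4], [1,3,5], [1,5,6], [1,6,7], [2,3,6], [2,3,7], [2,4,5], [2,5,6], [3,4,6], [3,5,7], [4,5,7], [4,6,7]

so the chain groups are C_0 ≅ Z^7, C_1 ≅ Z^21, C_2 ≅ Z^14.

∂_1: C_1 → C_0 is given by ∂[p,q] = [q] − [p].
The resulting 7×21 matrix has rank 6, and its Smith normal form has invariant factors (1,1,1,1,1,1).

The boundary map ∂_2: C_2 → C_1 maps a triangle to the signed sum of its edges. For instance
  ∂[2,5,6] = [5,6] − [2,6] + [2,5],
  ∂[4,5,7] = [5,7] − [4,7] + [4,5].
The 21×14 boundary matrix has rank 13 and Smith normal form diag(1,1,1,1,1,1,1,1,1,1,1,1,1).

Computing H_k = (kernel of ∂_k) / (image of ∂_{k+1}):

  H_0: rank C_0 − rank ∂_1 = 7 − 6 = 1, and the invariant factors of ∂_1 are all 1, so H_0 = Z.
  H_1: rank ker ∂_1 − rank ∂_2 = (21 − 6) − 13 = 2, and the invariant factors of ∂_2 are all 1, so H_1 = Z^2.
  H_2: rank ker ∂_2 − rank ∂_3 = (14 − 13) − 0 = 1, and there is no ∂_3, so H_2 = Z.

H_0 = Z,  H_1 = Z^2,  H_2 = Z.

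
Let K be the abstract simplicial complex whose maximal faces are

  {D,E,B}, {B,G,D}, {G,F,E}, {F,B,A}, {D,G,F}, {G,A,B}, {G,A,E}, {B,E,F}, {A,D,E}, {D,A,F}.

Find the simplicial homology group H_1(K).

H_1 ≅ Z/2.

K has 6 vertices, 15 edges, 10 triangles.
rank ∂_1 = 5, rank ∂_2 = 10 ⇒ b_1 = 15 − 5 − 10 = 0; ∂_2 has invariant factor(s) [2] giving torsion. So H_1 ≅ Z/2.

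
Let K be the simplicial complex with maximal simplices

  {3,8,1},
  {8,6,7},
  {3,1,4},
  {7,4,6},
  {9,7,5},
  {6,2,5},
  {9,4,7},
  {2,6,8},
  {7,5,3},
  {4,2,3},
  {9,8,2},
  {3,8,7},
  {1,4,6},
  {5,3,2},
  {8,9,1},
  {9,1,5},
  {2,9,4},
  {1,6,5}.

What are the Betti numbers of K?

K has 9 vertices, 27 edges, 18 triangles.
rank ∂_0 = 0, rank ∂_1 = 8 ⇒ b_0 = 9 − 0 − 8 = 1; all invariant factors of ∂_1 are 1 so no torsion. So H_0 = Z.
rank ∂_1 = 8, rank ∂_2 = 17 ⇒ b_1 = 27 − 8 − 17 = 2; all invariant factors of ∂_2 are 1 so no torsion. So H_1 = Z^2.
rank ∂_2 = 17, rank ∂_3 = 0 ⇒ b_2 = 18 − 17 − 0 = 1. So H_2 = Z.

b_0 = 1, b_1 = 2, b_2 = 1.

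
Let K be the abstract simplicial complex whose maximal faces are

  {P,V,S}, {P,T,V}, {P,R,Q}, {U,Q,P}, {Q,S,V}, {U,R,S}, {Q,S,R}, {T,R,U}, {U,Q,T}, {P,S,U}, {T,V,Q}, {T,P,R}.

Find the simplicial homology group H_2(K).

K has 7 vertices, 18 edges, 12 triangles.
rank ∂_2 = 12, rank ∂_3 = 0 ⇒ b_2 = 12 − 12 − 0 = 0. So H_2 ≅ 0.

H_2 = 0.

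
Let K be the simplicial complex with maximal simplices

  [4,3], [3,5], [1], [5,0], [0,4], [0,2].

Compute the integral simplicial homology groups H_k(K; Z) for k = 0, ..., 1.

Take the total order 0 < 1 < 2 < 3 < 4 < 5 on the vertex set. Then K (dimension 1) consists of the simplices:

  0-simplices (6): [0], [1], [2], [3], [4], [5]
  1-simplices (5): [0,2], [0,4], [0,5], [3,4], [3,5]

Hence C_0 ≅ Z^6, C_1 ≅ Z^5.

Boundary ∂_1: C_1 → C_0 sends each edge [p,q] (with p < q) to q − p. For instance
  ∂[0,2] = [2] − [0].
The 6×5 boundary matrix has rank 4 and Smith normal form diag(1,1,1,1).

From H_k ≅ ker(∂_k) / im(∂_{k+1}) we obtain:

  H_0: rank C_0 − rank ∂_1 = 6 − 4 = 2, and the invariant factors of ∂_1 are all 1, so H_0 = Z^2.
  H_1: rank ker ∂_1 − rank ∂_2 = (5 − 4) − 0 = 1, and there is no ∂_2, so H_1 = Z.

As a check, the Euler characteristic is 6 − 5 = 1, which agrees with 2 − 1 = 1.

H_0 ≅ Z^2,  H_1 ≅ Z.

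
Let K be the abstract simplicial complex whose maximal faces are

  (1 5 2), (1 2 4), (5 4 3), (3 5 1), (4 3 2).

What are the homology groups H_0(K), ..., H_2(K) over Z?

H_0 = Z,  H_1 = Z,  H_2 = 0.

Order the vertices as 1 < 2 < 3 < 4 < 5. Listing each simplex with vertices in this order, K has dimension 2 with simplices:

  0-simplices (5): [1], [2], [3], [4], [5]
  1-simplices (10): [1,2], [1,3], [1,4], [1,5], [2,3], [2,4], [2,5], [3,4], [3,5], [4,5]
  2-simplices (5): [1,2,4], [1,2,5], [1,3,5], [2,3,4], [3,4,5]

Hence C_0 ≅ Z^5, C_1 ≅ Z^10, C_2 ≅ Z^5.

The boundary map ∂_1: C_1 → C_0 sends each edge [p,q] (with p < q) to q − p. For instance
  ∂[2,3] = [3] − [2].
As a 5×10 matrix over Z this has rank 4, with invariant factors (1,1,1,1).

∂_2: C_2 → C_1 acts by ∂[p,q,r] = [q,r] − [p,r] + [p,q]. For instance
  ∂[2,3,4] = [3,4] − [2,4] + [2,3],
  ∂[1,2,4] = [2,4] − [1,4] + [1,2].
This gives a 10×5 integer matrix of rank 5; reducing to Smith normal form yields diagonal entries (1,1,1,1,1).

From H_k ≅ ker(∂_k) / im(∂_{k+1}) we obtain:

  H_0: rank C_0 − rank ∂_1 = 5 − 4 = 1, and the invariant factors of ∂_1 are all 1, so H_0 ≅ Z.
  H_1: rank ker ∂_1 − rank ∂_2 = (10 − 4) − 5 = 1, and the invariant factors of ∂_2 are all 1, so H_1 ≅ Z.
  H_2: rank ker ∂_2 − rank ∂_3 = (5 − 5) − 0 = 0, and there is no ∂_3, so H_2 ≅ 0.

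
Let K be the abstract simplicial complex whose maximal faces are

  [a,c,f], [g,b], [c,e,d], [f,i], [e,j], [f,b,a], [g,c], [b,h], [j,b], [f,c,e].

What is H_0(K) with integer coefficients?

We work with the vertex ordering a < b < c < d < e < f < g < h < i < j. The simplices of K, each written with vertices in increasing order, are:

  0-simplices (10): a, b, c, d, e, f, g, h, i, j
  1-simplices (15): ab, ac, af, bf, bg, bh, bj, cd, ce, cf, cg, de, ef, ej, fi
  2-simplices (4): abf, acf, cde, cef

Hence C_0 ≅ Z^10, C_1 ≅ Z^15, C_2 ≅ Z^4.

The boundary map ∂_1: C_1 → C_0 sends each edge [p,q] (with p < q) to q − p.
The resulting 10×15 matrix has rank 9, and its Smith normal form has invariant factors (1,1,1,1,1,1,1,1,1).

The boundary map ∂_2: C_2 → C_1 maps a triangle to the signed sum of its edges. For instance
  ∂acf = cf − af + ac,
  ∂cde = de − ce + cd.
As a 15×4 matrix over Z this has rank 4, with invariant factors (1,1,1,1).

Reading off H_k = ker ∂_k / im ∂_{k+1}:

  H_0: rank C_0 − rank ∂_1 = 10 − 9 = 1, and the invariant factors of ∂_1 are all 1, so H_0 = Z.

H_0 = Z.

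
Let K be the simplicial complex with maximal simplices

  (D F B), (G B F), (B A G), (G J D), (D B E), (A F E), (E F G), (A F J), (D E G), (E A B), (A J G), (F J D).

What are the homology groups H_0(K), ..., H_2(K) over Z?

H_0 ≅ Z,  H_1 ≅ Z/2,  H_2 = 0.

Fix the vertex order A < B < D < E < F < G < J and write every simplex with vertices in increasing order. Then dim K = 2 and the simplices of K are:

  0-simplices (7): A, B, D, E, F, G, J
  1-simplices (18): AB, AE, AF, AG, AJ, BD, BE, BF, BG, DE, DF, DG, DJ, EF, EG, FG, FJ, GJ
  2-simplices (12): ABE, ABG, AEF, AFJ, AGJ, BDE, BDF, BFG, DEG, DFJ, DGJ, EFG

so the chain groups are C_0 ≅ Z^7, C_1 ≅ Z^18, C_2 ≅ Z^12.

Boundary ∂_1: C_1 → C_0 maps an edge to its endpoints' difference, ∂[p,q] = q − p. For instance
  ∂DF = F − D.
The 7×18 boundary matrix has rank 6 and Smith normal form diag(1,1,1,1,1,1).

Boundary ∂_2: C_2 → C_1 acts by ∂[p,q,r] = [q,r] − [p,r] + [p,q]. For instance
  ∂BFG = FG − BG + BF,
  ∂DFJ = FJ − DJ + DF.
The resulting 18×12 matrix has rank 12, and its Smith normal form has invariant factors (1,1,1,1,1,1,1,1,1,1,1,2).

Reading off H_k = ker ∂_k / im ∂_{k+1}:

  H_0: rank C_0 − rank ∂_1 = 7 − 6 = 1, and the invariant factors of ∂_1 are all 1, so H_0 = Z.
  H_1: rank ker ∂_1 − rank ∂_2 = (18 − 6) − 12 = 0, and ∂_2 has invariant factor 2 > 1, so H_1 = Z/2.
  H_2: rank ker ∂_2 − rank ∂_3 = (12 − 12) − 0 = 0, and there is no ∂_3, so H_2 = 0.

As a check, the Euler characteristic is 7 − 18 + 12 = 1, which agrees with 1 − 0 + 0 = 1.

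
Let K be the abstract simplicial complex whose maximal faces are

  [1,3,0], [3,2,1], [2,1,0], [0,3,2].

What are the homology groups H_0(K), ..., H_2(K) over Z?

H_0 = Z,  H_1 = 0,  H_2 = Z.

Fix the vertex order 0 < 1 < 2 < 3 and write every simplex with vertices in increasing order. Then dim K = 2 and the simplices of K are:

  0-simplices (4): [0], [1], [2], [3]
  1-simplices (6): [0,1], [0,2], [0,3], [1,2], [1,3], [2,3]
  2-simplices (4): [0,1,2], [0,1,3], [0,2,3], [1,2,3]

Hence C_0 ≅ Z^4, C_1 ≅ Z^6, C_2 ≅ Z^4.

The boundary map ∂_1: C_1 → C_0 maps an edge to its endpoints' difference, ∂[p,q] = q − p.
The resulting 4×6 matrix has rank 3, and its Smith normal form has invariant factors (1,1,1).

Boundary ∂_2: C_2 → C_1 sends each 2-simplex [p,q,r] to [q,r] − [p,r] + [p,q]. For instance
  ∂[1,2,3] = [2,3] − [1,3] + [1,2],
  ∂[0,2,3] = [2,3] − [0,3] + [0,2].
As a 6×4 matrix over Z this has rank 3, with invariant factors (1,1,1).

Now H_k = ker ∂_k / im ∂_{k+1}, so:

  H_0: rank C_0 − rank ∂_1 = 4 − 3 = 1, and the invariant factors of ∂_1 are all 1, so H_0 ≅ Z.
  H_1: rank ker ∂_1 − rank ∂_2 = (6 − 3) − 3 = 0, and the invariant factors of ∂_2 are all 1, so H_1 ≅ 0.
  H_2: rank ker ∂_2 − rank ∂_3 = (4 − 3) − 0 = 1, and there is no ∂_3, so H_2 ≅ Z.

(K is a triangulation of the 2-sphere S^2.)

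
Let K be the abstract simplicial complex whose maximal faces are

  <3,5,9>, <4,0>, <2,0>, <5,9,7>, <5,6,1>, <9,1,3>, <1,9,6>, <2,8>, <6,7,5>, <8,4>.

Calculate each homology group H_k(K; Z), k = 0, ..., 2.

H_0 = Z^2,  H_1 = Z^2,  H_2 = 0.

Order the vertices as 0 < 1 < 2 < 3 < 4 < 5 < 6 < 7 < 8 < 9. Listing each simplex with vertices in this order, K has dimension 2 with simplices:

  0-simplices (10): [0], [1], [2], [3], [4], [5], [6], [7], [8], [9]
  1-simplices (16): [0,2], [0,4], [1,3], [1,5], [1,6], [1,9], [2,8], [3,5], [3,9], [4,8], [5,6], [5,7], [5,9], [6,7], [6,9], [7,9]
  2-simplices (6): [1,3,9], [1,5,6], [1,6,9], [3,5,9], [5,6,7], [5,7,9]

so the chain groups are C_0 ≅ Z^10, C_1 ≅ Z^16, C_2 ≅ Z^6.

Boundary ∂_1: C_1 → C_0 maps an edge to its endpoints' difference, ∂[p,q] = q − p.
This gives a 10×16 integer matrix of rank 8; reducing to Smith normal form yields diagonal entries (1,1,1,1,1,1,1,1).

The boundary map ∂_2: C_2 → C_1 maps a triangle to the signed sum of its edges. For instance
  ∂[1,3,9] = [3,9] − [1,9] + [1,3],
  ∂[5,6,7] = [6,7] − [5,7] + [5,6].
As a 16×6 matrix over Z this has rank 6, with invariant factors (1,1,1,1,1,1).

Now H_k = ker ∂_k / im ∂_{k+1}, so:

  H_0: rank C_0 − rank ∂_1 = 10 − 8 = 2, and the invariant factors of ∂_1 are all 1, so H_0 = Z^2.
  H_1: rank ker ∂_1 − rank ∂_2 = (16 − 8) − 6 = 2, and the invariant factors of ∂_2 are all 1, so H_1 = Z^2.
  H_2: rank ker ∂_2 − rank ∂_3 = (6 − 6) − 0 = 0, and there is no ∂_3, so H_2 = 0.

As a check, the Euler characteristic is 10 − 16 + 6 = 0, which agrees with 2 − 2 + 0 = 0.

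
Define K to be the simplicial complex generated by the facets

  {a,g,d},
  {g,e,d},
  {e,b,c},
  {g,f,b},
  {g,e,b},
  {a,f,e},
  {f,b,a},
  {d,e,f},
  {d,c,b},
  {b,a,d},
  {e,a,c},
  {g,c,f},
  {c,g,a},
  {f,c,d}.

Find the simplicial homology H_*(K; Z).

H_0 = Z,  H_1 = Z^2,  H_2 = Z.

Order the vertices as a < b < c < d < e < f < g. Listing each simplex with vertices in this order, K has dimension 2 with simplices:

  0-simplices (7): a, b, c, d, e, f, g
  1-simplices (21): ab, ac, ad, ae, af, ag, bc, bd, be, bf, bg, cd, ce, cf, cg, de, df, dg, ef, eg, fg
  2-simplices (14): abd, abf, ace, acg, adg, aef, bcd, bce, beg, bfg, cdf, cfg, def, deg

giving chain groups C_0 ≅ Z^7, C_1 ≅ Z^21, C_2 ≅ Z^14.

∂_1: C_1 → C_0 is given by ∂[p,q] = [q] − [p].
As a 7×21 matrix over Z this has rank 6, with invariant factors (1,1,1,1,1,1).

∂_2: C_2 → C_1 acts by ∂[p,q,r] = [q,r] − [p,r] + [p,q]. For instance
  ∂deg = eg − dg + de,
  ∂def = ef − df + de.
The 21×14 boundary matrix has rank 13 and Smith normal form diag(1,1,1,1,1,1,1,1,1,1,1,1,1).

Now H_k = ker ∂_k / im ∂_{k+1}, so:

  H_0: rank C_0 − rank ∂_1 = 7 − 6 = 1, and the invariant factors of ∂_1 are all 1, so H_0 ≅ Z.
  H_1: rank ker ∂_1 − rank ∂_2 = (21 − 6) − 13 = 2, and the invariant factors of ∂_2 are all 1, so H_1 ≅ Z^2.
  H_2: rank ker ∂_2 − rank ∂_3 = (14 − 13) − 0 = 1, and there is no ∂_3, so H_2 ≅ Z.

(K is a triangulation of the torus T^2.)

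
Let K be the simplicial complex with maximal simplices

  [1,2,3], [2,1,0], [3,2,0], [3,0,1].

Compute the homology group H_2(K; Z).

H_2 ≅ Z.

Take the total order 0 < 1 < 2 < 3 on the vertex set. Then K (dimension 2) consists of the simplices:

  0-simplices (4): [0], [1], [2], [3]
  1-simplices (6): [0,1], [0,2], [0,3], [1,2], [1,3], [2,3]
  2-simplices (4): [0,1,2], [0,1,3], [0,2,3], [1,2,3]

giving chain groups C_0 ≅ Z^4, C_1 ≅ Z^6, C_2 ≅ Z^4.

The boundary map ∂_1: C_1 → C_0 maps an edge to its endpoints' difference, ∂[p,q] = q − p.
The resulting 4×6 matrix has rank 3, and its Smith normal form has invariant factors (1,1,1).

Boundary ∂_2: C_2 → C_1 sends each 2-simplex [p,q,r] to [q,r] − [p,r] + [p,q]. For instance
  ∂[0,2,3] = [2,3] − [0,3] + [0,2],
  ∂[1,2,3] = [2,3] − [1,3] + [1,2].
The 6×4 boundary matrix has rank 3 and Smith normal form diag(1,1,1).

Now H_k = ker ∂_k / im ∂_{k+1}, so:

  H_2: rank ker ∂_2 − rank ∂_3 = (4 − 3) − 0 = 1, and there is no ∂_3, so H_2 = Z.

(K is a triangulation of the 2-sphere S^2.)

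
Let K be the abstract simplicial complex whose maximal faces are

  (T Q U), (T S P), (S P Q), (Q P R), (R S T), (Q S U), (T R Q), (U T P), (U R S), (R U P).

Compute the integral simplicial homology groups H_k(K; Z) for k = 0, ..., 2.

H_0 ≅ Z,  H_1 ≅ Z/2,  H_2 = 0.

Order the vertices as P < Q < R < S < T < U. Listing each simplex with vertices in this order, K has dimension 2 with simplices:

  0-simplices (6): P, Q, R, S, T, U
  1-simplices (15): PQ, PR, PS, PT, PU, QR, QS, QT, QU, RS, RT, RU, ST, SU, TU
  2-simplices (10): PQR, PQS, PRU, PST, PTU, QRT, QSU, QTU, RST, RSU

so the chain groups are C_0 ≅ Z^6, C_1 ≅ Z^15, C_2 ≅ Z^10.

The boundary map ∂_1: C_1 → C_0 sends each edge [p,q] (with p < q) to q − p. For instance
  ∂PR = R − P.
The 6×15 boundary matrix has rank 5 and Smith normal form diag(1,1,1,1,1).

Boundary ∂_2: C_2 → C_1 sends each 2-simplex [p,q,r] to [q,r] − [p,r] + [p,q]. For instance
  ∂RST = ST − RT + RS,
  ∂PQS = QS − PS + PQ.
As a 15×10 matrix over Z this has rank 10, with invariant factors (1,1,1,1,1,1,1,1,1,2).

From H_k ≅ ker(∂_k) / im(∂_{k+1}) we obtain:

  H_0: rank C_0 − rank ∂_1 = 6 − 5 = 1, and the invariant factors of ∂_1 are all 1, so H_0 = Z.
  H_1: rank ker ∂_1 − rank ∂_2 = (15 − 5) − 10 = 0, and ∂_2 has invariant factor 2 > 1, so H_1 = Z/2.
  H_2: rank ker ∂_2 − rank ∂_3 = (10 − 10) − 0 = 0, and there is no ∂_3, so H_2 = 0.

As a check, the Euler characteristic is 6 − 15 + 10 = 1, which agrees with 1 − 0 + 0 = 1.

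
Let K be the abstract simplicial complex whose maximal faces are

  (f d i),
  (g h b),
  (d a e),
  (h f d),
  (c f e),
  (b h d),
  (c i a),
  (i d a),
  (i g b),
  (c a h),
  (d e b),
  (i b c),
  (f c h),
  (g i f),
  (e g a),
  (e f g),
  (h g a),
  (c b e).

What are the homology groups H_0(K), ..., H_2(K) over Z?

Take the total order a < b < c < d < e < f < g < h < i on the vertex set. Then K (dimension 2) consists of the simplices:

  0-simplices (9): a, b, c, d, e, f, g, h, i
  1-simplices (27): ac, ad, ae, ag, ah, ai, bc, bd, be, bg, bh, bi, ce, cf, ch, ci, de, df, dh, di, ef, eg, fg, fh, fi, gh, gi
  2-simplices (18): ach, aci, ade, adi, aeg, agh, bce, bci, bde, bdh, bgh, bgi, cef, cfh, dfh, dfi, efg, fgi

Hence C_0 ≅ Z^9, C_1 ≅ Z^27, C_2 ≅ Z^18.

The boundary map ∂_1: C_1 → C_0 is given by ∂[p,q] = [q] − [p].
As a 9×27 matrix over Z this has rank 8, with invariant factors (1,1,1,1,1,1,1,1).

∂_2: C_2 → C_1 sends each 2-simplex [p,q,r] to [q,r] − [p,r] + [p,q]. For instance
  ∂dfh = fh − dh + df,
  ∂bde = de − be + bd.
This gives a 27×18 integer matrix of rank 17; reducing to Smith normal form yields diagonal entries (1,1,1,1,1,1,1,1,1,1,1,1,1,1,1,1,1).

Now H_k = ker ∂_k / im ∂_{k+1}, so:

  H_0: rank C_0 − rank ∂_1 = 9 − 8 = 1, and the invariant factors of ∂_1 are all 1, so H_0 ≅ Z.
  H_1: rank ker ∂_1 − rank ∂_2 = (27 − 8) − 17 = 2, and the invariant factors of ∂_2 are all 1, so H_1 ≅ Z^2.
  H_2: rank ker ∂_2 − rank ∂_3 = (18 − 17) − 0 = 1, and there is no ∂_3, so H_2 ≅ Z.

H_0 ≅ Z,  H_1 ≅ Z^2,  H_2 ≅ Z.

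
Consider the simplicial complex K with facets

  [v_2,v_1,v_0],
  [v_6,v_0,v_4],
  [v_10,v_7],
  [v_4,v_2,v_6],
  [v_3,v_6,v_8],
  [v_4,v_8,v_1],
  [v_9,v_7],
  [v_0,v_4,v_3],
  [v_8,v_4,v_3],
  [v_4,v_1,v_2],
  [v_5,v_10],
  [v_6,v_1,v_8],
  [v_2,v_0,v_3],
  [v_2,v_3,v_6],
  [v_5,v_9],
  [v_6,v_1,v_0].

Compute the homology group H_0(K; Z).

H_0 = Z^2.

Take the total order v_0 < v_1 < v_2 < v_3 < v_4 < v_5 < v_6 < v_7 < v_8 < v_9 < v_10 on the vertex set. Then K (dimension 2) consists of the simplices:

  0-simplices (11): [v_0], [v_1], [v_2], [v_3], [v_4], [v_5], [v_6], [v_7], [v_8], [v_9], [v_10]
  1-simplices (22): (22 of them)
  2-simplices (12): (12 of them)

so the chain groups are C_0 ≅ Z^11, C_1 ≅ Z^22, C_2 ≅ Z^12.

The boundary map ∂_1: C_1 → C_0 maps an edge to its endpoints' difference, ∂[p,q] = q − p. For instance
  ∂[v_1,v_8] = [v_8] − [v_1].
This gives a 11×22 integer matrix of rank 9; reducing to Smith normal form yields diagonal entries (1,1,1,1,1,1,1,1,1).

Boundary ∂_2: C_2 → C_1 acts by ∂[p,q,r] = [q,r] − [p,r] + [p,q]. For instance
  ∂[v_0,v_1,v_2] = [v_1,v_2] − [v_0,v_2] + [v_0,v_1],
  ∂[v_2,v_4,v_6] = [v_4,v_6] − [v_2,v_6] + [v_2,v_4].
The 22×12 boundary matrix has rank 12 and Smith normal form diag(1,1,1,1,1,1,1,1,1,1,1,2).

Reading off H_k = ker ∂_k / im ∂_{k+1}:

  H_0: rank C_0 − rank ∂_1 = 11 − 9 = 2, and the invariant factors of ∂_1 are all 1, so H_0 = Z^2.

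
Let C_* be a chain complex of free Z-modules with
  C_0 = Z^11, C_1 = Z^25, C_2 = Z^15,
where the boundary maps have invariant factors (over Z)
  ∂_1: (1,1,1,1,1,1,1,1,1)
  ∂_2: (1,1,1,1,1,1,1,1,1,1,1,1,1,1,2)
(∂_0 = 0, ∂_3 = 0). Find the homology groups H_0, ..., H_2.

H_0 ≅ Z^2,  H_1 ≅ Z ⊕ Z_2,  H_2 = 0.

H_0: b_0 = 11 − 0 − 9 = 2; torsion from ∂_1 factors > 1: none. So H_0 ≅ Z^2.
H_1: b_1 = 25 − 9 − 15 = 1; torsion from ∂_2 factors > 1: [2]. So H_1 ≅ Z ⊕ Z_2.
H_2: b_2 = 15 − 15 − 0 = 0; torsion from ∂_3 factors > 1: none. So H_2 ≅ 0.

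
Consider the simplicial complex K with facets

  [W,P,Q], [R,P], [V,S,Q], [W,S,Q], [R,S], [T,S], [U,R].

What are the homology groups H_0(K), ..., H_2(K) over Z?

Order the vertices as P < Q < R < S < T < U < V < W. Listing each simplex with vertices in this order, K has dimension 2 with simplices:

  0-simplices (8): P, Q, R, S, T, U, V, W
  1-simplices (11): PQ, PR, PW, QS, QV, QW, RS, RU, ST, SV, SW
  2-simplices (3): PQW, QSV, QSW

Hence C_0 ≅ Z^8, C_1 ≅ Z^11, C_2 ≅ Z^3.

∂_1: C_1 → C_0 maps an edge to its endpoints' difference, ∂[p,q] = q − p. For instance
  ∂ST = T − S.
The 8×11 boundary matrix has rank 7 and Smith normal form diag(1,1,1,1,1,1,1).

The boundary map ∂_2: C_2 → C_1 acts by ∂[p,q,r] = [q,r] − [p,r] + [p,q]. For instance
  ∂PQW = QW − PW + PQ,
  ∂QSV = SV − QV + QS.
The 11×3 boundary matrix has rank 3 and Smith normal form diag(1,1,1).

Now H_k = ker ∂_k / im ∂_{k+1}, so:

  H_0: rank C_0 − rank ∂_1 = 8 − 7 = 1, and the invariant factors of ∂_1 are all 1, so H_0 = Z.
  H_1: rank ker ∂_1 − rank ∂_2 = (11 − 7) − 3 = 1, and the invariant factors of ∂_2 are all 1, so H_1 = Z.
  H_2: rank ker ∂_2 − rank ∂_3 = (3 − 3) − 0 = 0, and there is no ∂_3, so H_2 = 0.

As a check, the Euler characteristic is 8 − 11 + 3 = 0, which agrees with 1 − 1 + 0 = 0.

H_0 ≅ Z,  H_1 ≅ Z,  H_2 = 0.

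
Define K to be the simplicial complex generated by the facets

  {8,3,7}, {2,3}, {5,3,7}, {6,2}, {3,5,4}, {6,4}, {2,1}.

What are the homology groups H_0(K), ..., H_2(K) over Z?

H_0 ≅ Z,  H_1 ≅ Z,  H_2 = 0.

Order the vertices as 1 < 2 < 3 < 4 < 5 < 6 < 7 < 8. Listing each simplex with vertices in this order, K has dimension 2 with simplices:

  0-simplices (8): [1], [2], [3], [4], [5], [6], [7], [8]
  1-simplices (11): [1,2], [2,3], [2,6], [3,4], [3,5], [3,7], [3,8], [4,5], [4,6], [5,7], [7,8]
  2-simplices (3): [3,4,5], [3,5,7], [3,7,8]

Hence C_0 ≅ Z^8, C_1 ≅ Z^11, C_2 ≅ Z^3.

Boundary ∂_1: C_1 → C_0 sends each edge [p,q] (with p < q) to q − p. For instance
  ∂[2,3] = [3] − [2].
This gives a 8×11 integer matrix of rank 7; reducing to Smith normal form yields diagonal entries (1,1,1,1,1,1,1).

∂_2: C_2 → C_1 sends each 2-simplex [p,q,r] to [q,r] − [p,r] + [p,q]. For instance
  ∂[3,5,7] = [5,7] − [3,7] + [3,5],
  ∂[3,7,8] = [7,8] − [3,8] + [3,7].
The resulting 11×3 matrix has rank 3, and its Smith normal form has invariant factors (1,1,1).

From H_k ≅ ker(∂_k) / im(∂_{k+1}) we obtain:

  H_0: rank C_0 − rank ∂_1 = 8 − 7 = 1, and the invariant factors of ∂_1 are all 1, so H_0 ≅ Z.
  H_1: rank ker ∂_1 − rank ∂_2 = (11 − 7) − 3 = 1, and the invariant factors of ∂_2 are all 1, so H_1 ≅ Z.
  H_2: rank ker ∂_2 − rank ∂_3 = (3 − 3) − 0 = 0, and there is no ∂_3, so H_2 ≅ 0.

As a check, the Euler characteristic is 8 − 11 + 3 = 0, which agrees with 1 − 1 + 0 = 0.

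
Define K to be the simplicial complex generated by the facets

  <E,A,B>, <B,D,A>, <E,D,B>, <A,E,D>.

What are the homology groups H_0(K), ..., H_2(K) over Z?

H_0 ≅ Z,  H_1 = 0,  H_2 ≅ Z.

We work with the vertex ordering A < B < D < E. The simplices of K, each written with vertices in increasing order, are:

  0-simplices (4): A, B, D, E
  1-simplices (6): AB, AD, AE, BD, BE, DE
  2-simplices (4): ABD, ABE, ADE, BDE

so the chain groups are C_0 ≅ Z^4, C_1 ≅ Z^6, C_2 ≅ Z^4.

The boundary map ∂_1: C_1 → C_0 is given by ∂[p,q] = [q] − [p]. For instance
  ∂BE = E − B.
The resulting 4×6 matrix has rank 3, and its Smith normal form has invariant factors (1,1,1).

Boundary ∂_2: C_2 → C_1 sends each 2-simplex [p,q,r] to [q,r] − [p,r] + [p,q]. For instance
  ∂ABE = BE − AE + AB,
  ∂ADE = DE − AE + AD.
This gives a 6×4 integer matrix of rank 3; reducing to Smith normal form yields diagonal entries (1,1,1).

Computing H_k = (kernel of ∂_k) / (image of ∂_{k+1}):

  H_0: rank C_0 − rank ∂_1 = 4 − 3 = 1, and the invariant factors of ∂_1 are all 1, so H_0 = Z.
  H_1: rank ker ∂_1 − rank ∂_2 = (6 − 3) − 3 = 0, and the invariant factors of ∂_2 are all 1, so H_1 = 0.
  H_2: rank ker ∂_2 − rank ∂_3 = (4 − 3) − 0 = 1, and there is no ∂_3, so H_2 = Z.

(K is a triangulation of the 2-sphere S^2.)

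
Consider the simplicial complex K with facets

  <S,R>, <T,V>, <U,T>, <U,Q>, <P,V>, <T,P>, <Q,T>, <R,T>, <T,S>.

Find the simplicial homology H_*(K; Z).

K has 7 vertices, 9 edges.
rank ∂_0 = 0, rank ∂_1 = 6 ⇒ b_0 = 7 − 0 − 6 = 1; all invariant factors of ∂_1 are 1 so no torsion. So H_0 = Z.
rank ∂_1 = 6, rank ∂_2 = 0 ⇒ b_1 = 9 − 6 − 0 = 3. So H_1 = Z^3.

H_0 ≅ Z,  H_1 ≅ Z^3.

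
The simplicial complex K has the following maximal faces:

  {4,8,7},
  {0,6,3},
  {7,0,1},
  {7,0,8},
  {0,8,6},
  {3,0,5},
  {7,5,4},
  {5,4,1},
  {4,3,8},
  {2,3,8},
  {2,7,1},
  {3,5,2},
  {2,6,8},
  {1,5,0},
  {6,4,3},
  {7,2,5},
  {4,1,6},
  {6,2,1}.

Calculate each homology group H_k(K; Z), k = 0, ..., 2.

We work with the vertex ordering 0 < 1 < 2 < 3 < 4 < 5 < 6 < 7 < 8. The simplices of K, each written with vertices in increasing order, are:

  0-simplices (9): [0], [1], [2], [3], [4], [5], [6], [7], [8]
  1-simplices (27): (27 of them)
  2-simplices (18): [0,1,5], [0,1,7], [0,3,5], [0,3,6], [0,6,8], [0,7,8], [1,2,6], [1,2,7], [1,4,5], [1,4,6], [2,3,5], [2,3,8], [2,5,7], [2,6,8], [3,4,6], [3,4,8], [4,5,7], [4,7,8]

Hence C_0 ≅ Z^9, C_1 ≅ Z^27, C_2 ≅ Z^18.

Boundary ∂_1: C_1 → C_0 maps an edge to its endpoints' difference, ∂[p,q] = q − p. For instance
  ∂[2,8] = [8] − [2].
The 9×27 boundary matrix has rank 8 and Smith normal form diag(1,1,1,1,1,1,1,1).

Boundary ∂_2: C_2 → C_1 sends each 2-simplex [p,q,r] to [q,r] − [p,r] + [p,q]. For instance
  ∂[0,1,7] = [1,7] − [0,7] + [0,1],
  ∂[3,4,6] = [4,6] − [3,6] + [3,4].
As a 27×18 matrix over Z this has rank 18, with invariant factors (1,1,1,1,1,1,1,1,1,1,1,1,1,1,1,1,1,2).

Now H_k = ker ∂_k / im ∂_{k+1}, so:

  H_0: rank C_0 − rank ∂_1 = 9 − 8 = 1, and the invariant factors of ∂_1 are all 1, so H_0 ≅ Z.
  H_1: rank ker ∂_1 − rank ∂_2 = (27 − 8) − 18 = 1, and ∂_2 has invariant factor 2 > 1, so H_1 ≅ Z ⊕ Z/2.
  H_2: rank ker ∂_2 − rank ∂_3 = (18 − 18) − 0 = 0, and there is no ∂_3, so H_2 ≅ 0.

(K is a triangulation of the Klein bottle.)

H_0 ≅ Z,  H_1 ≅ Z ⊕ Z/2,  H_2 = 0.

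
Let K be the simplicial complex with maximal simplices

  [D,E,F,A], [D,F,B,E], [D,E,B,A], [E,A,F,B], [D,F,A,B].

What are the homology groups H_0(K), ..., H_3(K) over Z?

K has 5 vertices, 10 edges, 10 triangles, 5 3-simplices.
rank ∂_0 = 0, rank ∂_1 = 4 ⇒ b_0 = 5 − 0 − 4 = 1; all invariant factors of ∂_1 are 1 so no torsion. So H_0 ≅ Z.
rank ∂_1 = 4, rank ∂_2 = 6 ⇒ b_1 = 10 − 4 − 6 = 0; all invariant factors of ∂_2 are 1 so no torsion. So H_1 ≅ 0.
rank ∂_2 = 6, rank ∂_3 = 4 ⇒ b_2 = 10 − 6 − 4 = 0; all invariant factors of ∂_3 are 1 so no torsion. So H_2 ≅ 0.
rank ∂_3 = 4, rank ∂_4 = 0 ⇒ b_3 = 5 − 4 − 0 = 1. So H_3 ≅ Z.

H_0 = Z,  H_1 = 0,  H_2 = 0,  H_3 = Z.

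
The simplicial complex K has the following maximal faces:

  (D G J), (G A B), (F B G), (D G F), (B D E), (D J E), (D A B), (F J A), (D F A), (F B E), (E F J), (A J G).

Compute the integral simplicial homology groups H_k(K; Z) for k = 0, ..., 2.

Fix the vertex order A < B < D < E < F < G < J and write every simplex with vertices in increasing order. Then dim K = 2 and the simplices of K are:

  0-simplices (7): A, B, D, E, F, G, J
  1-simplices (18): AB, AD, AF, AG, AJ, BD, BE, BF, BG, DE, DF, DG, DJ, EF, EJ, FG, FJ, GJ
  2-simplices (12): ABD, ABG, ADF, AFJ, AGJ, BDE, BEF, BFG, DEJ, DFG, DGJ, EFJ

so the chain groups are C_0 ≅ Z^7, C_1 ≅ Z^18, C_2 ≅ Z^12.

∂_1: C_1 → C_0 sends each edge [p,q] (with p < q) to q − p. For instance
  ∂FG = G − F.
The resulting 7×18 matrix has rank 6, and its Smith normal form has invariant factors (1,1,1,1,1,1).

The boundary map ∂_2: C_2 → C_1 acts by ∂[p,q,r] = [q,r] − [p,r] + [p,q]. For instance
  ∂ABD = BD − AD + AB,
  ∂DFG = FG − DG + DF.
The 18×12 boundary matrix has rank 12 and Smith normal form diag(1,1,1,1,1,1,1,1,1,1,1,2).

Computing H_k = (kernel of ∂_k) / (image of ∂_{k+1}):

  H_0: rank C_0 − rank ∂_1 = 7 − 6 = 1, and the invariant factors of ∂_1 are all 1, so H_0 ≅ Z.
  H_1: rank ker ∂_1 − rank ∂_2 = (18 − 6) − 12 = 0, and ∂_2 has invariant factor 2 > 1, so H_1 ≅ Z/2.
  H_2: rank ker ∂_2 − rank ∂_3 = (12 − 12) − 0 = 0, and there is no ∂_3, so H_2 ≅ 0.

H_0 = Z,  H_1 = Z/2,  H_2 = 0.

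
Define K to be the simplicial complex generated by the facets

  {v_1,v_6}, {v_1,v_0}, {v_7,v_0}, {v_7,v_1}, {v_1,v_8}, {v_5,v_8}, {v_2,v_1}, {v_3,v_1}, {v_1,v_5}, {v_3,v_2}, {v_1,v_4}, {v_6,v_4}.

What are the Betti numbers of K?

b_0 = 1, b_1 = 4.

We work with the vertex ordering v_0 < v_1 < v_2 < v_3 < v_4 < v_5 < v_6 < v_7 < v_8. The simplices of K, each written with vertices in increasing order, are:

  0-simplices (9): [v_0], [v_1], [v_2], [v_3], [v_4], [v_5], [v_6], [v_7], [v_8]
  1-simplices (12): [v_0,v_1], [v_0,v_7], [v_1,v_2], [v_1,v_3], [v_1,v_4], [v_1,v_5], [v_1,v_6], [v_1,v_7], [v_1,v_8], [v_2,v_3], [v_4,v_6], [v_5,v_8]

giving chain groups C_0 ≅ Z^9, C_1 ≅ Z^12.

∂_1: C_1 → C_0 is given by ∂[p,q] = [q] − [p].
The resulting 9×12 matrix has rank 8, and its Smith normal form has invariant factors (1,1,1,1,1,1,1,1).

From H_k ≅ ker(∂_k) / im(∂_{k+1}) we obtain:

  H_0: rank C_0 − rank ∂_1 = 9 − 8 = 1, and the invariant factors of ∂_1 are all 1, so H_0 = Z.
  H_1: rank ker ∂_1 − rank ∂_2 = (12 − 8) − 0 = 4, and there is no ∂_2, so H_1 = Z^4.

Hence the Betti numbers are b_0 = 1, b_1 = 4.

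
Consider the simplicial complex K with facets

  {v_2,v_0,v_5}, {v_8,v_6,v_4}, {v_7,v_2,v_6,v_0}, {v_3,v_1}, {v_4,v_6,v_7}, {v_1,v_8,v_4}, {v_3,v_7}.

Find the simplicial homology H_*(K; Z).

K has 9 vertices, 16 edges, 8 triangles, 1 3-simplex.
rank ∂_0 = 0, rank ∂_1 = 8 ⇒ b_0 = 9 − 0 − 8 = 1; all invariant factors of ∂_1 are 1 so no torsion. So H_0 = Z.
rank ∂_1 = 8, rank ∂_2 = 7 ⇒ b_1 = 16 − 8 − 7 = 1; all invariant factors of ∂_2 are 1 so no torsion. So H_1 = Z.
rank ∂_2 = 7, rank ∂_3 = 1 ⇒ b_2 = 8 − 7 − 1 = 0; all invariant factors of ∂_3 are 1 so no torsion. So H_2 = 0.
rank ∂_3 = 1, rank ∂_4 = 0 ⇒ b_3 = 1 − 1 − 0 = 0. So H_3 = 0.

H_0 = Z,  H_1 = Z,  H_2 = 0,  H_3 = 0.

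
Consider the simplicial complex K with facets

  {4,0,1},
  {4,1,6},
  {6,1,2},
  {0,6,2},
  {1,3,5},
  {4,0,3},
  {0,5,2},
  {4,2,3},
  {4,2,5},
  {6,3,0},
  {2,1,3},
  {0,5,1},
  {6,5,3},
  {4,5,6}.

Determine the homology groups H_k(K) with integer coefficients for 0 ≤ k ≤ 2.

H_0 = Z,  H_1 = Z^2,  H_2 = Z.

K has 7 vertices, 21 edges, 14 triangles.
rank ∂_0 = 0, rank ∂_1 = 6 ⇒ b_0 = 7 − 0 − 6 = 1; all invariant factors of ∂_1 are 1 so no torsion. So H_0 = Z.
rank ∂_1 = 6, rank ∂_2 = 13 ⇒ b_1 = 21 − 6 − 13 = 2; all invariant factors of ∂_2 are 1 so no torsion. So H_1 = Z^2.
rank ∂_2 = 13, rank ∂_3 = 0 ⇒ b_2 = 14 − 13 − 0 = 1. So H_2 = Z.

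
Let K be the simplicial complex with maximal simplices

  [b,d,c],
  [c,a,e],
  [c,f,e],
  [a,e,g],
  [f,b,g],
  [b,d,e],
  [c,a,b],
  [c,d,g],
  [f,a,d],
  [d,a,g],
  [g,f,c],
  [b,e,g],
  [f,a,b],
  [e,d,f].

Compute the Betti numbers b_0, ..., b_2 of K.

We work with the vertex ordering a < b < c < d < e < f < g. The simplices of K, each written with vertices in increasing order, are:

  0-simplices (7): a, b, c, d, e, f, g
  1-simplices (21): ab, ac, ad, ae, af, ag, bc, bd, be, bf, bg, cd, ce, cf, cg, de, df, dg, ef, eg, fg
  2-simplices (14): abc, abf, ace, adf, adg, aeg, bcd, bde, beg, bfg, cdg, cef, cfg, def

Hence C_0 ≅ Z^7, C_1 ≅ Z^21, C_2 ≅ Z^14.

The boundary map ∂_1: C_1 → C_0 sends each edge [p,q] (with p < q) to q − p. For instance
  ∂ac = c − a.
The resulting 7×21 matrix has rank 6, and its Smith normal form has invariant factors (1,1,1,1,1,1).

The boundary map ∂_2: C_2 → C_1 acts by ∂[p,q,r] = [q,r] − [p,r] + [p,q]. For instance
  ∂cef = ef − cf + ce,
  ∂abc = bc − ac + ab.
The 21×14 boundary matrix has rank 13 and Smith normal form diag(1,1,1,1,1,1,1,1,1,1,1,1,1).

Now H_k = ker ∂_k / im ∂_{k+1}, so:

  H_0: rank C_0 − rank ∂_1 = 7 − 6 = 1, and the invariant factors of ∂_1 are all 1, so H_0 ≅ Z.
  H_1: rank ker ∂_1 − rank ∂_2 = (21 − 6) − 13 = 2, and the invariant factors of ∂_2 are all 1, so H_1 ≅ Z^2.
  H_2: rank ker ∂_2 − rank ∂_3 = (14 − 13) − 0 = 1, and there is no ∂_3, so H_2 ≅ Z.

Hence the Betti numbers are b_0 = 1, b_1 = 2, b_2 = 1.

b_0 = 1, b_1 = 2, b_2 = 1.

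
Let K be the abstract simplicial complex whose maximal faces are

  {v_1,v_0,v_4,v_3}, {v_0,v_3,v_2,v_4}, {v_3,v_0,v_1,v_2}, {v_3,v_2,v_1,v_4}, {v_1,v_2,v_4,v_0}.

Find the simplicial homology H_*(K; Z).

Order the vertices as v_0 < v_1 < v_2 < v_3 < v_4. Listing each simplex with vertices in this order, K has dimension 3 with simplices:

  0-simplices (5): [v_0], [v_1], [v_2], [v_3], [v_4]
  1-simplices (10): [v_0,v_1], [v_0,v_2], [v_0,v_3], [v_0,v_4], [v_1,v_2], [v_1,v_3], [v_1,v_4], [v_2,v_3], [v_2,v_4], [v_3,v_4]
  2-simplices (10): [v_0,v_1,v_2], [v_0,v_1,v_3], [v_0,v_1,v_4], [v_0,v_2,v_3], [v_0,v_2,v_4], [v_0,v_3,v_4], [v_1,v_2,v_3], [v_1,v_2,v_4], [v_1,v_3,v_4], [v_2,v_3,v_4]
  3-simplices (5): [v_0,v_1,v_2,v_3], [v_0,v_1,v_2,v_4], [v_0,v_1,v_3,v_4], [v_0,v_2,v_3,v_4], [v_1,v_2,v_3,v_4]

Hence C_0 ≅ Z^5, C_1 ≅ Z^10, C_2 ≅ Z^10, C_3 ≅ Z^5.

The boundary map ∂_1: C_1 → C_0 maps an edge to its endpoints' difference, ∂[p,q] = q − p. For instance
  ∂[v_0,v_1] = [v_1] − [v_0].
The 5×10 boundary matrix has rank 4 and Smith normal form diag(1,1,1,1).

∂_2: C_2 → C_1 sends each 2-simplex [p,q,r] to [q,r] − [p,r] + [p,q]. For instance
  ∂[v_0,v_1,v_4] = [v_1,v_4] − [v_0,v_4] + [v_0,v_1],
  ∂[v_1,v_3,v_4] = [v_3,v_4] − [v_1,v_4] + [v_1,v_3].
The 10×10 boundary matrix has rank 6 and Smith normal form diag(1,1,1,1,1,1).

Boundary ∂_3: C_3 → C_2 sends each 3-simplex σ to the alternating sum Σ_i (−1)^i (σ with its i-th vertex removed). For instance
  ∂[v_0,v_1,v_2,v_3] = [v_1,v_2,v_3] − [v_0,v_2,v_3] + [v_0,v_1,v_3] − [v_0,v_1,v_2],
  ∂[v_0,v_1,v_3,v_4] = [v_1,v_3,v_4] − [v_0,v_3,v_4] + [v_0,v_1,v_4] − [v_0,v_1,v_3].
The resulting 10×5 matrix has rank 4, and its Smith normal form has invariant factors (1,1,1,1).

Reading off H_k = ker ∂_k / im ∂_{k+1}:

  H_0: rank C_0 − rank ∂_1 = 5 − 4 = 1, and the invariant factors of ∂_1 are all 1, so H_0 = Z.
  H_1: rank ker ∂_1 − rank ∂_2 = (10 − 4) − 6 = 0, and the invariant factors of ∂_2 are all 1, so H_1 = 0.
  H_2: rank ker ∂_2 − rank ∂_3 = (10 − 6) − 4 = 0, and the invariant factors of ∂_3 are all 1, so H_2 = 0.
  H_3: rank ker ∂_3 − rank ∂_4 = (5 − 4) − 0 = 1, and there is no ∂_4, so H_3 = Z.

(K is a triangulation of the 3-sphere S^3.)

H_0 ≅ Z,  H_1 = 0,  H_2 = 0,  H_3 ≅ Z.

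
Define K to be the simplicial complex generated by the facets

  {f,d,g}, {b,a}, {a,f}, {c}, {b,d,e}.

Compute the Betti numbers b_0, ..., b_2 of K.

Order the vertices as a < b < c < d < e < f < g. Listing each simplex with vertices in this order, K has dimension 2 with simplices:

  0-simplices (7): a, b, c, d, e, f, g
  1-simplices (8): ab, af, bd, be, de, df, dg, fg
  2-simplices (2): bde, dfg

giving chain groups C_0 ≅ Z^7, C_1 ≅ Z^8, C_2 ≅ Z^2.

∂_1: C_1 → C_0 sends each edge [p,q] (with p < q) to q − p. For instance
  ∂ab = b − a.
As a 7×8 matrix over Z this has rank 5, with invariant factors (1,1,1,1,1).

∂_2: C_2 → C_1 acts by ∂[p,q,r] = [q,r] − [p,r] + [p,q]. For instance
  ∂dfg = fg − dg + df,
  ∂bde = de − be + bd.
This gives a 8×2 integer matrix of rank 2; reducing to Smith normal form yields diagonal entries (1,1).

Reading off H_k = ker ∂_k / im ∂_{k+1}:

  H_0: rank C_0 − rank ∂_1 = 7 − 5 = 2, and the invariant factors of ∂_1 are all 1, so H_0 = Z^2.
  H_1: rank ker ∂_1 − rank ∂_2 = (8 − 5) − 2 = 1, and the invariant factors of ∂_2 are all 1, so H_1 = Z.
  H_2: rank ker ∂_2 − rank ∂_3 = (2 − 2) − 0 = 0, and there is no ∂_3, so H_2 = 0.

Hence the Betti numbers are b_0 = 2, b_1 = 1, b_2 = 0.

b_0 = 2, b_1 = 1, b_2 = 0.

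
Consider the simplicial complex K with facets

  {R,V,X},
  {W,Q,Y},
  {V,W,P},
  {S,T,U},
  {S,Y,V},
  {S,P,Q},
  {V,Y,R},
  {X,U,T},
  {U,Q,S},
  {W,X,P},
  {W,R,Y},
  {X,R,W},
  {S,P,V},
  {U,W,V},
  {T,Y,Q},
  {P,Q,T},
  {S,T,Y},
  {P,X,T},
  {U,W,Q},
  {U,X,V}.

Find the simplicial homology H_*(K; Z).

H_0 = Z,  H_1 = Z ⊕ Z/2,  H_2 = 0.

We work with the vertex ordering P < Q < R < S < T < U < V < W < X < Y. The simplices of K, each written with vertices in increasing order, are:

  0-simplices (10): P, Q, R, S, T, U, V, W, X, Y
  1-simplices (30): PQ, PS, PT, PV, PW, PX, QS, QT, QU, QW, QY, RV, RW, RX, RY, ST, SU, SV, SY, TU, TX, TY, UV, UW, UX, VW, VX, VY, WX, WY
  2-simplices (20): PQS, PQT, PSV, PTX, PVW, PWX, QSU, QTY, QUW, QWY, RVX, RVY, RWX, RWY, STU, STY, SVY, TUX, UVW, UVX

Hence C_0 ≅ Z^10, C_1 ≅ Z^30, C_2 ≅ Z^20.

∂_1: C_1 → C_0 is given by ∂[p,q] = [q] − [p]. For instance
  ∂PQ = Q − P.
The resulting 10×30 matrix has rank 9, and its Smith normal form has invariant factors (1,1,1,1,1,1,1,1,1).

The boundary map ∂_2: C_2 → C_1 maps a triangle to the signed sum of its edges. For instance
  ∂SVY = VY − SY + SV,
  ∂QWY = WY − QY + QW.
This gives a 30×20 integer matrix of rank 20; reducing to Smith normal form yields diagonal entries (1,1,1,1,1,1,1,1,1,1,1,1,1,1,1,1,1,1,1,2).

From H_k ≅ ker(∂_k) / im(∂_{k+1}) we obtain:

  H_0: rank C_0 − rank ∂_1 = 10 − 9 = 1, and the invariant factors of ∂_1 are all 1, so H_0 = Z.
  H_1: rank ker ∂_1 − rank ∂_2 = (30 − 9) − 20 = 1, and ∂_2 has invariant factor 2 > 1, so H_1 = Z ⊕ Z/2.
  H_2: rank ker ∂_2 − rank ∂_3 = (20 − 20) − 0 = 0, and there is no ∂_3, so H_2 = 0.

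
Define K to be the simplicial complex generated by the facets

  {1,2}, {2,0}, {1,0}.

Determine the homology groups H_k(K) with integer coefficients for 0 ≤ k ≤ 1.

Fix the vertex order 0 < 1 < 2 and write every simplex with vertices in increasing order. Then dim K = 1 and the simplices of K are:

  0-simplices (3): [0], [1], [2]
  1-simplices (3): [0,1], [0,2], [1,2]

giving chain groups C_0 ≅ Z^3, C_1 ≅ Z^3.

∂_1: C_1 → C_0 maps an edge to its endpoints' difference, ∂[p,q] = q − p. For instance
  ∂[0,1] = [1] − [0].
The resulting 3×3 matrix has rank 2, and its Smith normal form has invariant factors (1,1).

Computing H_k = (kernel of ∂_k) / (image of ∂_{k+1}):

  H_0: rank C_0 − rank ∂_1 = 3 − 2 = 1, and the invariant factors of ∂_1 are all 1, so H_0 ≅ Z.
  H_1: rank ker ∂_1 − rank ∂_2 = (3 − 2) − 0 = 1, and there is no ∂_2, so H_1 ≅ Z.

As a check, the Euler characteristic is 3 − 3 = 0, which agrees with 1 − 1 = 0.

H_0 = Z,  H_1 = Z.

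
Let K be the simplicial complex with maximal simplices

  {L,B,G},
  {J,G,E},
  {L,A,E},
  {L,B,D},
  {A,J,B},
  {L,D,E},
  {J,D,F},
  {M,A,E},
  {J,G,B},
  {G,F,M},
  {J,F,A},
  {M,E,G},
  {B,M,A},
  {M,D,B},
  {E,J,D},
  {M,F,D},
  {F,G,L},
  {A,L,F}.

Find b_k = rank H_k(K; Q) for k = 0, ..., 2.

Order the vertices as A < B < D < E < F < G < J < L < M. Listing each simplex with vertices in this order, K has dimension 2 with simplices:

  0-simplices (9): A, B, D, E, F, G, J, L, M
  1-simplices (27): AB, AE, AF, AJ, AL, AM, BD, BG, BJ, BL, BM, DE, DF, DJ, DL, DM, EG, EJ, EL, EM, FG, FJ, FL, FM, GJ, GL, GM
  2-simplices (18): ABJ, ABM, AEL, AEM, AFJ, AFL, BDL, BDM, BGJ, BGL, DEJ, DEL, DFJ, DFM, EGJ, EGM, FGL, FGM

so the chain groups are C_0 ≅ Z^9, C_1 ≅ Z^27, C_2 ≅ Z^18.

The boundary map ∂_1: C_1 → C_0 sends each edge [p,q] (with p < q) to q − p. For instance
  ∂BL = L − B.
This gives a 9×27 integer matrix of rank 8; reducing to Smith normal form yields diagonal entries (1,1,1,1,1,1,1,1).

The boundary map ∂_2: C_2 → C_1 acts by ∂[p,q,r] = [q,r] − [p,r] + [p,q]. For instance
  ∂DFM = FM − DM + DF,
  ∂DEL = EL − DL + DE.
As a 27×18 matrix over Z this has rank 17, with invariant factors (1,1,1,1,1,1,1,1,1,1,1,1,1,1,1,1,1).

From H_k ≅ ker(∂_k) / im(∂_{k+1}) we obtain:

  H_0: rank C_0 − rank ∂_1 = 9 − 8 = 1, and the invariant factors of ∂_1 are all 1, so H_0 = Z.
  H_1: rank ker ∂_1 − rank ∂_2 = (27 − 8) − 17 = 2, and the invariant factors of ∂_2 are all 1, so H_1 = Z^2.
  H_2: rank ker ∂_2 − rank ∂_3 = (18 − 17) − 0 = 1, and there is no ∂_3, so H_2 = Z.

Hence the Betti numbers are b_0 = 1, b_1 = 2, b_2 = 1.

b_0 = 1, b_1 = 2, b_2 = 1.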